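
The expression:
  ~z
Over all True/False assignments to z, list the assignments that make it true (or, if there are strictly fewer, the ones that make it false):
is true only for:
  z=False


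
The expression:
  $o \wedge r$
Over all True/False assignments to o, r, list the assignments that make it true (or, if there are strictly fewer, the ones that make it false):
is true only for:
  o=True, r=True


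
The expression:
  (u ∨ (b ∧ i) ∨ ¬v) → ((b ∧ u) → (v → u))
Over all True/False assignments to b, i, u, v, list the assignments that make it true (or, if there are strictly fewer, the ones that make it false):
is always true.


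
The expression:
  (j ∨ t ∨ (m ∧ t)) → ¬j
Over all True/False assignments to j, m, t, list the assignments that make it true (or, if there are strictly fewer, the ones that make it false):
is true only for:
  j=False, m=False, t=False;
  j=False, m=False, t=True;
  j=False, m=True, t=False;
  j=False, m=True, t=True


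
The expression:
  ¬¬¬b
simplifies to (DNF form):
¬b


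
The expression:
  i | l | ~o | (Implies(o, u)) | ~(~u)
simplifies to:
i | l | u | ~o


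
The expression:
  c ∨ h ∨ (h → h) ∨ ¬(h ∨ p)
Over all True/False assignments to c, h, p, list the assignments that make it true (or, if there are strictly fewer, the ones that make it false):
is always true.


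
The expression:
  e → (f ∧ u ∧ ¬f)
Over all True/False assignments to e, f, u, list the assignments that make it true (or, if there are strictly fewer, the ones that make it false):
is true only for:
  e=False, f=False, u=False;
  e=False, f=False, u=True;
  e=False, f=True, u=False;
  e=False, f=True, u=True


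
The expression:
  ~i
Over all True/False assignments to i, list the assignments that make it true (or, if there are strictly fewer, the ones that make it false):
is true only for:
  i=False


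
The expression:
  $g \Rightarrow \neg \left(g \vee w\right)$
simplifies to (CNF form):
$\neg g$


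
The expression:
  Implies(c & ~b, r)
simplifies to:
b | r | ~c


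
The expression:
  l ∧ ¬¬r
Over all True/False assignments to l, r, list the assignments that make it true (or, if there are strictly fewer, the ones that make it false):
is true only for:
  l=True, r=True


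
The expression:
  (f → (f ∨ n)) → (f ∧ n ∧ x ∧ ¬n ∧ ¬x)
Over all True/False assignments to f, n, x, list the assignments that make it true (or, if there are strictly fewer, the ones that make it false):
is never true.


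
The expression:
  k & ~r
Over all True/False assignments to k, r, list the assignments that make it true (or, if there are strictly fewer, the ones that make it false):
is true only for:
  k=True, r=False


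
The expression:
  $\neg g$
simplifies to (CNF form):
$\neg g$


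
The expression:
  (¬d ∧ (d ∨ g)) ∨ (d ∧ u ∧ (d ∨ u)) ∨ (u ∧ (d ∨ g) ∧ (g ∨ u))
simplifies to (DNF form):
(d ∧ u) ∨ (g ∧ ¬d)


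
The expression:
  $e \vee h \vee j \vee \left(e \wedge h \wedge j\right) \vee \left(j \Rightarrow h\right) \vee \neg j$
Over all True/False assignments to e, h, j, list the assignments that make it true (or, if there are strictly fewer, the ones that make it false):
is always true.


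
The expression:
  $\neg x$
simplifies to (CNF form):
$\neg x$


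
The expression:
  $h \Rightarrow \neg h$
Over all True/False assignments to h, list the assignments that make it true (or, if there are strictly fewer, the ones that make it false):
is true only for:
  h=False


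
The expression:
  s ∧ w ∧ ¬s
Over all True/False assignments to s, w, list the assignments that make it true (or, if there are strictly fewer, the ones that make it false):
is never true.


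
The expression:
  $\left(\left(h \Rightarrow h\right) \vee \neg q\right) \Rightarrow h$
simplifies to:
$h$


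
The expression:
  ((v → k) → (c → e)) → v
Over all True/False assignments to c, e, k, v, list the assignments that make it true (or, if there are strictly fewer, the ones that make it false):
is false only for:
  c=False, e=False, k=False, v=False;
  c=False, e=False, k=True, v=False;
  c=False, e=True, k=False, v=False;
  c=False, e=True, k=True, v=False;
  c=True, e=True, k=False, v=False;
  c=True, e=True, k=True, v=False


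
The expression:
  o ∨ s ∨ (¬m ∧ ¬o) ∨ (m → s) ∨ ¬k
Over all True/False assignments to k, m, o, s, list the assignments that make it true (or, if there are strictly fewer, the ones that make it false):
is false only for:
  k=True, m=True, o=False, s=False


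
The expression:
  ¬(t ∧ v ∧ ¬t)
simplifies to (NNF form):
True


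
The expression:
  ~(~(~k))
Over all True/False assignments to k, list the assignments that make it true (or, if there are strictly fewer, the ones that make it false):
is true only for:
  k=False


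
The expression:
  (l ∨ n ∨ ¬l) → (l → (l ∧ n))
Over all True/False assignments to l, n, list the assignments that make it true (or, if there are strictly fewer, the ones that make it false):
is false only for:
  l=True, n=False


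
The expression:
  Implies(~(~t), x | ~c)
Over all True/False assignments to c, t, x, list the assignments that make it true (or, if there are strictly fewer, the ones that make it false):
is false only for:
  c=True, t=True, x=False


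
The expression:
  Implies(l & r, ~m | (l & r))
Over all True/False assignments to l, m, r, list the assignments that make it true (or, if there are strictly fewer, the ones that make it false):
is always true.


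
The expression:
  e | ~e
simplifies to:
True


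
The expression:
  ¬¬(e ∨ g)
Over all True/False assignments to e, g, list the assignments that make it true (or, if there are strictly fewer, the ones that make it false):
is false only for:
  e=False, g=False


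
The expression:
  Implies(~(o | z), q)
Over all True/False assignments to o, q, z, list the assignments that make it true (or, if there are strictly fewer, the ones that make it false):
is false only for:
  o=False, q=False, z=False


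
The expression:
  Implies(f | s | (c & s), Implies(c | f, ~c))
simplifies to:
~c | (~f & ~s)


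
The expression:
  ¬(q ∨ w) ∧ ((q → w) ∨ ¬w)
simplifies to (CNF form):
¬q ∧ ¬w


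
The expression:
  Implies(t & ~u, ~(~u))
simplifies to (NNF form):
u | ~t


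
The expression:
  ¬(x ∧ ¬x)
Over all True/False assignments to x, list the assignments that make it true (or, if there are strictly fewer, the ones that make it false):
is always true.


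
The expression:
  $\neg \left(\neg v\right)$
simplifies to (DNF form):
$v$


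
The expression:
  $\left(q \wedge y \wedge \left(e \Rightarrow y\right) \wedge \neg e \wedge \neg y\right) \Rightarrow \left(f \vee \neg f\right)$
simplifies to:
$\text{True}$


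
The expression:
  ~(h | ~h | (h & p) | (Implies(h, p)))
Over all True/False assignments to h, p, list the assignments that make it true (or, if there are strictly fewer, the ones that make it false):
is never true.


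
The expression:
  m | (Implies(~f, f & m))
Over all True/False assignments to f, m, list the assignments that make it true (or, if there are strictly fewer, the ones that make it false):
is false only for:
  f=False, m=False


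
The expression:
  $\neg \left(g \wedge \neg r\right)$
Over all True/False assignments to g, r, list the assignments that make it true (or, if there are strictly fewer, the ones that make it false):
is false only for:
  g=True, r=False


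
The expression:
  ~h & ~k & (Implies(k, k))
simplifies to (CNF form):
~h & ~k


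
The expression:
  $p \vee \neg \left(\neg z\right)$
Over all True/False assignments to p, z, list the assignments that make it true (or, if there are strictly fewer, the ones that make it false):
is false only for:
  p=False, z=False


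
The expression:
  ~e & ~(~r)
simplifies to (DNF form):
r & ~e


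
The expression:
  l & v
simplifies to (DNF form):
l & v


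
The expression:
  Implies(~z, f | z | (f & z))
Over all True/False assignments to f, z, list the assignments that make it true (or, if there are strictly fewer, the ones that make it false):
is false only for:
  f=False, z=False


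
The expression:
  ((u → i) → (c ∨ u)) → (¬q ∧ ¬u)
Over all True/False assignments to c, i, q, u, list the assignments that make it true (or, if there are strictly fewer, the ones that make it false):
is true only for:
  c=False, i=False, q=False, u=False;
  c=False, i=False, q=True, u=False;
  c=False, i=True, q=False, u=False;
  c=False, i=True, q=True, u=False;
  c=True, i=False, q=False, u=False;
  c=True, i=True, q=False, u=False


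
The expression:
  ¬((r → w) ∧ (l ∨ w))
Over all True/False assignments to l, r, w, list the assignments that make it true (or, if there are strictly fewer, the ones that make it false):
is true only for:
  l=False, r=False, w=False;
  l=False, r=True, w=False;
  l=True, r=True, w=False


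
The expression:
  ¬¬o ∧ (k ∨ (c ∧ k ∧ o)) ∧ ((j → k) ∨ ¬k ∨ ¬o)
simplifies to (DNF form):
k ∧ o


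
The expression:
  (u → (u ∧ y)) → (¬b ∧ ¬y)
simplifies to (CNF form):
¬y ∧ (u ∨ ¬b)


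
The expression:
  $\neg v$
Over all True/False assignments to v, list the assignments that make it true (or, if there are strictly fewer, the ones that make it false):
is true only for:
  v=False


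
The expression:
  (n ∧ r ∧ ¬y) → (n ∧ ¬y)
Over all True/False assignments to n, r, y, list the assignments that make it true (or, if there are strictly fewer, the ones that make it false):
is always true.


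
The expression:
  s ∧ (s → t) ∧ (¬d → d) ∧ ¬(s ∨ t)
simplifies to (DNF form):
False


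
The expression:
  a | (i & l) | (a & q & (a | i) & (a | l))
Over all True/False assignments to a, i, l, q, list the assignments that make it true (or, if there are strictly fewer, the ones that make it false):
is false only for:
  a=False, i=False, l=False, q=False;
  a=False, i=False, l=False, q=True;
  a=False, i=False, l=True, q=False;
  a=False, i=False, l=True, q=True;
  a=False, i=True, l=False, q=False;
  a=False, i=True, l=False, q=True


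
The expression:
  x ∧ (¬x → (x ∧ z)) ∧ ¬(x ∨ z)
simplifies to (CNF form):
False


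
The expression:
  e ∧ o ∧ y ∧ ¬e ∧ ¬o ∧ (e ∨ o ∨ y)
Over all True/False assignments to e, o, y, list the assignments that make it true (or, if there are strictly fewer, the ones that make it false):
is never true.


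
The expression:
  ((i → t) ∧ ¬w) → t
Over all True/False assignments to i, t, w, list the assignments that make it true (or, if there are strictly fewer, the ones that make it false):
is false only for:
  i=False, t=False, w=False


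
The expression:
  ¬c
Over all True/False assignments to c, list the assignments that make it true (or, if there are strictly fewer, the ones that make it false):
is true only for:
  c=False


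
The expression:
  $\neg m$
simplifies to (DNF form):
$\neg m$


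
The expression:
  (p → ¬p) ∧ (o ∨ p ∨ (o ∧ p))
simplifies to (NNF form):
o ∧ ¬p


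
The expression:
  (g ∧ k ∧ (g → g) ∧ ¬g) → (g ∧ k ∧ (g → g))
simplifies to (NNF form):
True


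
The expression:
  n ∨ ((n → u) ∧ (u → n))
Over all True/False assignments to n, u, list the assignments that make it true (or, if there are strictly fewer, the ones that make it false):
is false only for:
  n=False, u=True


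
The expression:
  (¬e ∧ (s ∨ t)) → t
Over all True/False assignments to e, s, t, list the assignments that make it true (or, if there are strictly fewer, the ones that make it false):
is false only for:
  e=False, s=True, t=False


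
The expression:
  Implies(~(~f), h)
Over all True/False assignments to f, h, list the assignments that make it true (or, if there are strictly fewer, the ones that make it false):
is false only for:
  f=True, h=False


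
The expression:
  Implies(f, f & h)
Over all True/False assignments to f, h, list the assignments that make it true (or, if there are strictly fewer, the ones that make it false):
is false only for:
  f=True, h=False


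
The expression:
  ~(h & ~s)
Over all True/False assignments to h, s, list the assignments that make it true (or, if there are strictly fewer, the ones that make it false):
is false only for:
  h=True, s=False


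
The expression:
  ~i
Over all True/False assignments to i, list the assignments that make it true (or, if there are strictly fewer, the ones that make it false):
is true only for:
  i=False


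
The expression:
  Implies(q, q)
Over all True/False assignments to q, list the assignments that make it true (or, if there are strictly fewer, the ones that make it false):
is always true.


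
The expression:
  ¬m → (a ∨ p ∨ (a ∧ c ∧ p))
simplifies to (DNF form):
a ∨ m ∨ p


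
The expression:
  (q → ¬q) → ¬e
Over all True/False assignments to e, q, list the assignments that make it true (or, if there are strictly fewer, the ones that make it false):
is false only for:
  e=True, q=False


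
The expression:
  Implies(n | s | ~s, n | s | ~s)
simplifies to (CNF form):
True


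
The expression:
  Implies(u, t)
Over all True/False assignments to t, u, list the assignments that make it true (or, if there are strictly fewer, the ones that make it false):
is false only for:
  t=False, u=True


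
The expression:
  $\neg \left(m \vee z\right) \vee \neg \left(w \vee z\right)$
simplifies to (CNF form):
$\neg z \wedge \left(\neg m \vee \neg w\right)$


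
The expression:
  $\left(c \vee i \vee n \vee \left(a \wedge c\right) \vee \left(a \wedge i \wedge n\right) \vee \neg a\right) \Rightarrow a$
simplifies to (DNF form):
$a$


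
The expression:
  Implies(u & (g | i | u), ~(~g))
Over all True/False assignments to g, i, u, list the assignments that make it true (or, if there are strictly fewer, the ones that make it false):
is false only for:
  g=False, i=False, u=True;
  g=False, i=True, u=True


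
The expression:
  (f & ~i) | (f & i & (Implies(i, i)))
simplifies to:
f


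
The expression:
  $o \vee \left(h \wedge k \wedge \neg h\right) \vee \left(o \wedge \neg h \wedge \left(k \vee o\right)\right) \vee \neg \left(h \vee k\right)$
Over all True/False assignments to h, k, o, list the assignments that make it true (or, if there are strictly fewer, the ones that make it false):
is false only for:
  h=False, k=True, o=False;
  h=True, k=False, o=False;
  h=True, k=True, o=False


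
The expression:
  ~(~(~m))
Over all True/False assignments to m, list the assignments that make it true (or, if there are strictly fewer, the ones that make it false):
is true only for:
  m=False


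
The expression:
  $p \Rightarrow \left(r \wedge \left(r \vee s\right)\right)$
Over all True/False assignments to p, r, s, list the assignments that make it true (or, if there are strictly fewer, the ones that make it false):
is false only for:
  p=True, r=False, s=False;
  p=True, r=False, s=True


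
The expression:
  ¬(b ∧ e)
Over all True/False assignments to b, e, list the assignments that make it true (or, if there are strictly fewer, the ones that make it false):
is false only for:
  b=True, e=True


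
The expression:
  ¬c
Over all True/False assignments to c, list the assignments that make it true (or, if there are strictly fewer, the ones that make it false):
is true only for:
  c=False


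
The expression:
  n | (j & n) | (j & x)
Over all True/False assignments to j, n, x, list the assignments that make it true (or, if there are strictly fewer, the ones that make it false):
is false only for:
  j=False, n=False, x=False;
  j=False, n=False, x=True;
  j=True, n=False, x=False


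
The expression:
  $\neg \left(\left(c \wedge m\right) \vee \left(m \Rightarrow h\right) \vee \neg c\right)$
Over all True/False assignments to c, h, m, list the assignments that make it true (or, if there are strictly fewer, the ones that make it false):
is never true.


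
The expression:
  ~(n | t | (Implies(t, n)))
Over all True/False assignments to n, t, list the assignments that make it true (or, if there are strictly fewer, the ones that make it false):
is never true.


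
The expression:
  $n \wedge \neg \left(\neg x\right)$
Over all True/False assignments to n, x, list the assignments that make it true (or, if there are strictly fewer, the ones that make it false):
is true only for:
  n=True, x=True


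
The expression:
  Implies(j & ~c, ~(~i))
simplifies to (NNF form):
c | i | ~j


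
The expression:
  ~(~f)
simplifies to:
f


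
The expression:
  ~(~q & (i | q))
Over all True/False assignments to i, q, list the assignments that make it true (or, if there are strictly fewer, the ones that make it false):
is false only for:
  i=True, q=False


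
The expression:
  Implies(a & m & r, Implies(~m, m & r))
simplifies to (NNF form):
True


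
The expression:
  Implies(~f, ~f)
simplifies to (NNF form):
True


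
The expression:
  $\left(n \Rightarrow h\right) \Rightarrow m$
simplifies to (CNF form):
$\left(m \vee n\right) \wedge \left(m \vee \neg h\right)$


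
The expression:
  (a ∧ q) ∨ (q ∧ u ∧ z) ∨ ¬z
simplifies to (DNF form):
(a ∧ q) ∨ (q ∧ u) ∨ ¬z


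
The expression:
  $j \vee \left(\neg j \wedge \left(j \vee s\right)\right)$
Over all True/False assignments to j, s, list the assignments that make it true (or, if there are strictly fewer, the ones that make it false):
is false only for:
  j=False, s=False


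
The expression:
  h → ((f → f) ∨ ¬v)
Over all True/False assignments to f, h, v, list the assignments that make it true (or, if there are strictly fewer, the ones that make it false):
is always true.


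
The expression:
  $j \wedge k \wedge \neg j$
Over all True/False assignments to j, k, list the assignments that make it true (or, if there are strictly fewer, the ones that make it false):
is never true.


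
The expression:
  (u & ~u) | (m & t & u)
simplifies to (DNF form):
m & t & u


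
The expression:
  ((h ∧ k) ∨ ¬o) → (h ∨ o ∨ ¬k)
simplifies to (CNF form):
h ∨ o ∨ ¬k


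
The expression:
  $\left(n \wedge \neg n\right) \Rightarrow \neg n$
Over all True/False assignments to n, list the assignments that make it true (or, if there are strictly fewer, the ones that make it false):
is always true.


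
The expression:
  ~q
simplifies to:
~q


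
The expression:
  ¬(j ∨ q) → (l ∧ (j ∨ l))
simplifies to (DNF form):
j ∨ l ∨ q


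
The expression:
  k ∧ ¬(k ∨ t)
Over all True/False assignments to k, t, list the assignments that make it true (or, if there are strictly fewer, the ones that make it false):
is never true.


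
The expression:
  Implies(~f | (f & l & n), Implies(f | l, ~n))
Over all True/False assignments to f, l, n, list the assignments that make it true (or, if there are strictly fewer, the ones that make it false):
is false only for:
  f=False, l=True, n=True;
  f=True, l=True, n=True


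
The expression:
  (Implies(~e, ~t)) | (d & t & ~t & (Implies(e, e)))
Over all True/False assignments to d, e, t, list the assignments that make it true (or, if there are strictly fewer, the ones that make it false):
is false only for:
  d=False, e=False, t=True;
  d=True, e=False, t=True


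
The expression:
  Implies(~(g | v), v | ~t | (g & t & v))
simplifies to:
g | v | ~t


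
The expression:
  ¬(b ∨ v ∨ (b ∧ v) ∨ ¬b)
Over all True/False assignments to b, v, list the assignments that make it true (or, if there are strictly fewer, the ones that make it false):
is never true.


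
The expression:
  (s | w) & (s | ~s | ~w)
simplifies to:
s | w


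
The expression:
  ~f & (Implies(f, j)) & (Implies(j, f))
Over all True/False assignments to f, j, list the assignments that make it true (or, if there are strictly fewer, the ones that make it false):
is true only for:
  f=False, j=False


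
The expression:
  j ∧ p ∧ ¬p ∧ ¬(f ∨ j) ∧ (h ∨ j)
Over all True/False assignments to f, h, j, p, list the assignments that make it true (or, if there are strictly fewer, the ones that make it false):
is never true.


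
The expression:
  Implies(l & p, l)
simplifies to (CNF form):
True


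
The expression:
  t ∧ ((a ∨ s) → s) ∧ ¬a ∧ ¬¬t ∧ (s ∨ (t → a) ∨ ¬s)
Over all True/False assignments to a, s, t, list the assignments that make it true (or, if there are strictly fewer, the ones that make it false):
is true only for:
  a=False, s=False, t=True;
  a=False, s=True, t=True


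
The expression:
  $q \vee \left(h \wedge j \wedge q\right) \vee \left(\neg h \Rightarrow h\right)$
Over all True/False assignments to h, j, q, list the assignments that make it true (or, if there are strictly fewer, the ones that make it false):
is false only for:
  h=False, j=False, q=False;
  h=False, j=True, q=False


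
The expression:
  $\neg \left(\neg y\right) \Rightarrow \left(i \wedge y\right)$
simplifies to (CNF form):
$i \vee \neg y$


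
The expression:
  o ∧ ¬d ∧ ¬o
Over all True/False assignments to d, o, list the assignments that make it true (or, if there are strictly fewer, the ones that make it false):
is never true.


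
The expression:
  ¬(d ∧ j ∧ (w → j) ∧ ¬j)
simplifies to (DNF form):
True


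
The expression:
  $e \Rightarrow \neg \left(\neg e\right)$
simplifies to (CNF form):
$\text{True}$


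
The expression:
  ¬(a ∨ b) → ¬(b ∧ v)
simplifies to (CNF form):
True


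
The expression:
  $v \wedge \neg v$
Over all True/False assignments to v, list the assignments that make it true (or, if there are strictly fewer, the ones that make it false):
is never true.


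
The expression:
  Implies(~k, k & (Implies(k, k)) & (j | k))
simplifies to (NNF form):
k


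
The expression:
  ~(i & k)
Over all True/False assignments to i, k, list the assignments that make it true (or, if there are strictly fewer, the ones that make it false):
is false only for:
  i=True, k=True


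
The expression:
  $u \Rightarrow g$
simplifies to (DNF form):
$g \vee \neg u$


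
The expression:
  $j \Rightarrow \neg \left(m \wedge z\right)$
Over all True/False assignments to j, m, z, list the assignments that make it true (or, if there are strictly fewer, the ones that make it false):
is false only for:
  j=True, m=True, z=True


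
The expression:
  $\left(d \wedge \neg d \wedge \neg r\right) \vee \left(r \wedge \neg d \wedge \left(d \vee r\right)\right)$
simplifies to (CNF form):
$r \wedge \neg d$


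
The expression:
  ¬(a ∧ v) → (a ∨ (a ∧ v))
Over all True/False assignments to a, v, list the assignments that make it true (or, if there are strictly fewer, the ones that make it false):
is true only for:
  a=True, v=False;
  a=True, v=True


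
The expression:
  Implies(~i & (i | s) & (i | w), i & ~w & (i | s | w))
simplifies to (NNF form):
i | ~s | ~w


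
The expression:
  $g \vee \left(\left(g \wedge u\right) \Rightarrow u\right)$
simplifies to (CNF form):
$\text{True}$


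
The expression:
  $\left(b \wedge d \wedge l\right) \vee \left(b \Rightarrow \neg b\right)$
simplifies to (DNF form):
$\left(d \wedge l\right) \vee \neg b$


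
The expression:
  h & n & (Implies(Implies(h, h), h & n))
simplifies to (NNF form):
h & n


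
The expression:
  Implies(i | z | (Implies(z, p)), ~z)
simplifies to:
~z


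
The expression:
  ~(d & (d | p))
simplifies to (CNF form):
~d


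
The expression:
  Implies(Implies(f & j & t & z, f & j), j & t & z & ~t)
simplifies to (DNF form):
False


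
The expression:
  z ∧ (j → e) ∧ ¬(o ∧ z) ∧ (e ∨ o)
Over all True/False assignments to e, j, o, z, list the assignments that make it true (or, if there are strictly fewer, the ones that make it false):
is true only for:
  e=True, j=False, o=False, z=True;
  e=True, j=True, o=False, z=True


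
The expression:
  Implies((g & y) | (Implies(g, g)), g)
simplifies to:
g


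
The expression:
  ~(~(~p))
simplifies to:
~p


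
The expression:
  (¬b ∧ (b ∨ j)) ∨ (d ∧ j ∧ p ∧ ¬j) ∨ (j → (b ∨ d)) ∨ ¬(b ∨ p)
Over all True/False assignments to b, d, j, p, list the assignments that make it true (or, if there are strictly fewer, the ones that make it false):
is always true.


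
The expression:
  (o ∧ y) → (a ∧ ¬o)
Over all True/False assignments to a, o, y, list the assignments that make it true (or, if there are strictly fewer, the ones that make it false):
is false only for:
  a=False, o=True, y=True;
  a=True, o=True, y=True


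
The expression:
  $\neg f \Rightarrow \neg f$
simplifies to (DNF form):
$\text{True}$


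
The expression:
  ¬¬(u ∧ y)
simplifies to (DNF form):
u ∧ y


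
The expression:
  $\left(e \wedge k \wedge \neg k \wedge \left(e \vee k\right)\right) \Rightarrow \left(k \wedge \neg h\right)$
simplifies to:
$\text{True}$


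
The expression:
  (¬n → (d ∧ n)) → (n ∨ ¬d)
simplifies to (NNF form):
True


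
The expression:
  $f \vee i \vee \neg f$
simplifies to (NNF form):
$\text{True}$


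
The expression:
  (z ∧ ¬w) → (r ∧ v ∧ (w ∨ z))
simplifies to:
w ∨ (r ∧ v) ∨ ¬z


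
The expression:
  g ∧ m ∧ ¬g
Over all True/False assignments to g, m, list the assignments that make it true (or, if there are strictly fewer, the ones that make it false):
is never true.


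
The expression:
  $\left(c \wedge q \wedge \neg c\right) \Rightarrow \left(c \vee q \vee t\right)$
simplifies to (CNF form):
$\text{True}$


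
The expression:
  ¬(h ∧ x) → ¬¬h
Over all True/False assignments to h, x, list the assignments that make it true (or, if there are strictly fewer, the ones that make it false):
is true only for:
  h=True, x=False;
  h=True, x=True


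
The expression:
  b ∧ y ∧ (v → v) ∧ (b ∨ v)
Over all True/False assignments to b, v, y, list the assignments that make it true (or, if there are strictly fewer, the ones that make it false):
is true only for:
  b=True, v=False, y=True;
  b=True, v=True, y=True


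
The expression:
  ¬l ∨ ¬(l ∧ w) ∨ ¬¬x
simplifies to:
x ∨ ¬l ∨ ¬w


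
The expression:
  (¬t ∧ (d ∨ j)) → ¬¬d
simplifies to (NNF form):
d ∨ t ∨ ¬j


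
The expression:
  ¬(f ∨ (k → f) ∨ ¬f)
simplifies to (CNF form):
False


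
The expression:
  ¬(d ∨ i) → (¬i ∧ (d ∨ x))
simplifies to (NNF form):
d ∨ i ∨ x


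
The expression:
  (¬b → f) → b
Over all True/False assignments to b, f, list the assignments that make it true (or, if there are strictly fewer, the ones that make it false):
is false only for:
  b=False, f=True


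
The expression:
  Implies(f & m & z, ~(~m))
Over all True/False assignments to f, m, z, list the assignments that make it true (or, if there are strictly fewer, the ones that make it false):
is always true.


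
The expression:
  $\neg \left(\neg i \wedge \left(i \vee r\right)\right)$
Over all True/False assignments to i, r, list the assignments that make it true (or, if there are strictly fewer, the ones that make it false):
is false only for:
  i=False, r=True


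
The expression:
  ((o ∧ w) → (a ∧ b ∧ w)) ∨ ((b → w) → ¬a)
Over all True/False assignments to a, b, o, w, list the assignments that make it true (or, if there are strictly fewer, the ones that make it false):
is false only for:
  a=True, b=False, o=True, w=True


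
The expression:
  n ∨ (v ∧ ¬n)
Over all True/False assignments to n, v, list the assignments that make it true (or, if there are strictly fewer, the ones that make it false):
is false only for:
  n=False, v=False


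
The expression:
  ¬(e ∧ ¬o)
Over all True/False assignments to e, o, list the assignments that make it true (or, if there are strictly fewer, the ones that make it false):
is false only for:
  e=True, o=False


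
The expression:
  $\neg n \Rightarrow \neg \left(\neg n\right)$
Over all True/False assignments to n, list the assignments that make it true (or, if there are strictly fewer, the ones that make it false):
is true only for:
  n=True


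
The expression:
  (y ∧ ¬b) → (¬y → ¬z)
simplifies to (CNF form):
True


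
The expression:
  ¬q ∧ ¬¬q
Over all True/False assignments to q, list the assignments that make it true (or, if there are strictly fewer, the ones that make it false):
is never true.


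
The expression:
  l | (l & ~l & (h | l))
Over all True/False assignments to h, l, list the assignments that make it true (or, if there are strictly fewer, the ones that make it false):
is true only for:
  h=False, l=True;
  h=True, l=True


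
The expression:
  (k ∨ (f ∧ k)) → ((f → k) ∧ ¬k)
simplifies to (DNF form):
¬k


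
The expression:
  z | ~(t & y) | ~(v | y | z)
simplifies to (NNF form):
z | ~t | ~y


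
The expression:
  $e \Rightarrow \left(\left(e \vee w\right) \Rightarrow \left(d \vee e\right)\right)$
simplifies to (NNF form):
$\text{True}$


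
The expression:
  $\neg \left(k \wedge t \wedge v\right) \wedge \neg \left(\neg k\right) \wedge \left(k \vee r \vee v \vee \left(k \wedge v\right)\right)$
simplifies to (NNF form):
$k \wedge \left(\neg t \vee \neg v\right)$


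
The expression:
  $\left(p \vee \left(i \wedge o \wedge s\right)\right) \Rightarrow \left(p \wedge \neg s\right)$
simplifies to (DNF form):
$\left(\neg i \wedge \neg p\right) \vee \left(\neg o \wedge \neg p\right) \vee \neg s$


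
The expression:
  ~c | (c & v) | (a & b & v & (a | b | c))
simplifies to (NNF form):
v | ~c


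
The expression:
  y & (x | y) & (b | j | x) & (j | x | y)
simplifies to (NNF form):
y & (b | j | x)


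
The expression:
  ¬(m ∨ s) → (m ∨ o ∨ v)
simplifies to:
m ∨ o ∨ s ∨ v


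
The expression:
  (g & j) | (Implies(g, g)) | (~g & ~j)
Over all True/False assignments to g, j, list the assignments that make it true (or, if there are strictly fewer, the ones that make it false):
is always true.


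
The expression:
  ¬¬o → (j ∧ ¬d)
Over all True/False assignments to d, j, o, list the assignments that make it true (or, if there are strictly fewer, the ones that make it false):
is false only for:
  d=False, j=False, o=True;
  d=True, j=False, o=True;
  d=True, j=True, o=True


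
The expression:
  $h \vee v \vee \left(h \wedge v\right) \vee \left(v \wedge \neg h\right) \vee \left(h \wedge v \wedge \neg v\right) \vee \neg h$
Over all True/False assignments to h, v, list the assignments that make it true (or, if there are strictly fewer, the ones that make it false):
is always true.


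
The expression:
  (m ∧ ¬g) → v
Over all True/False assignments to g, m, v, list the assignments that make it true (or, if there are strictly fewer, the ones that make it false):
is false only for:
  g=False, m=True, v=False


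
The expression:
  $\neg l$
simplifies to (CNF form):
$\neg l$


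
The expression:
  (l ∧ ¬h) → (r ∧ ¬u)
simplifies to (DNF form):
h ∨ (r ∧ ¬u) ∨ ¬l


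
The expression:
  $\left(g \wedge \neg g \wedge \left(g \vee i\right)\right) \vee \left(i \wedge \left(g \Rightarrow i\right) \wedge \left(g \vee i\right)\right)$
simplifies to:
$i$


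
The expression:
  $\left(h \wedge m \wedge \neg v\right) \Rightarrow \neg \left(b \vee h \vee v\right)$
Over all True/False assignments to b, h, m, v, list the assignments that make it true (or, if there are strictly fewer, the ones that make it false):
is false only for:
  b=False, h=True, m=True, v=False;
  b=True, h=True, m=True, v=False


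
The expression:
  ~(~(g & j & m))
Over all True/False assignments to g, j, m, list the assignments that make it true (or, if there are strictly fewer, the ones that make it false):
is true only for:
  g=True, j=True, m=True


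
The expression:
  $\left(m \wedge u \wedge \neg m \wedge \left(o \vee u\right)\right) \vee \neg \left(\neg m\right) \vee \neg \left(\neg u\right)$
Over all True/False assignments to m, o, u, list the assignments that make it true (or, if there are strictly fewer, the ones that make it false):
is false only for:
  m=False, o=False, u=False;
  m=False, o=True, u=False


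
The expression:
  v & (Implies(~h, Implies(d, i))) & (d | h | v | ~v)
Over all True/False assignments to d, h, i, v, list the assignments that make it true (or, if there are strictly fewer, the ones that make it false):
is true only for:
  d=False, h=False, i=False, v=True;
  d=False, h=False, i=True, v=True;
  d=False, h=True, i=False, v=True;
  d=False, h=True, i=True, v=True;
  d=True, h=False, i=True, v=True;
  d=True, h=True, i=False, v=True;
  d=True, h=True, i=True, v=True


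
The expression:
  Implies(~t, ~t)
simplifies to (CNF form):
True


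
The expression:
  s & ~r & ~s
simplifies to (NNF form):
False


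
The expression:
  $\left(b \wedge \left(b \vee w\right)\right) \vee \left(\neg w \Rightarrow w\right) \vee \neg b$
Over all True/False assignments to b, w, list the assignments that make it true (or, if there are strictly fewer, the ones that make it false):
is always true.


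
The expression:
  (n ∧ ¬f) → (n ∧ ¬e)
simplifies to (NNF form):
f ∨ ¬e ∨ ¬n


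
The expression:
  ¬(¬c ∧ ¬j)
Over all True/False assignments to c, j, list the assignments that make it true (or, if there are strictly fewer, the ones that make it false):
is false only for:
  c=False, j=False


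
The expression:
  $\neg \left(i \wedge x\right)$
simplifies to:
$\neg i \vee \neg x$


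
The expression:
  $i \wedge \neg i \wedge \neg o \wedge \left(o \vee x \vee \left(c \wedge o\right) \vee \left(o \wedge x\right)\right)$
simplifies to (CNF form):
$\text{False}$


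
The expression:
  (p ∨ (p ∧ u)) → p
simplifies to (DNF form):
True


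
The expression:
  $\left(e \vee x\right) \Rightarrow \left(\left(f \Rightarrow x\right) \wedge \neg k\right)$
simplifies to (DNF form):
$\left(x \wedge \neg k\right) \vee \left(\neg e \wedge \neg x\right) \vee \left(\neg f \wedge \neg k\right)$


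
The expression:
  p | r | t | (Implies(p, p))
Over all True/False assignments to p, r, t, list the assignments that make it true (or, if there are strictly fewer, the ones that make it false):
is always true.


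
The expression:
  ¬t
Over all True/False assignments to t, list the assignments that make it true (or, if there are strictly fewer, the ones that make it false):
is true only for:
  t=False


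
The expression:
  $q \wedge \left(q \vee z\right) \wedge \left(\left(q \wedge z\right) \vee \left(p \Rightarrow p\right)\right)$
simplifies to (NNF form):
$q$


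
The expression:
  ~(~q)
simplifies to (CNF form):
q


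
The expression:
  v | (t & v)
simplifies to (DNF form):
v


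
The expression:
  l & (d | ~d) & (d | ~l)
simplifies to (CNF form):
d & l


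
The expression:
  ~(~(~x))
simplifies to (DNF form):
~x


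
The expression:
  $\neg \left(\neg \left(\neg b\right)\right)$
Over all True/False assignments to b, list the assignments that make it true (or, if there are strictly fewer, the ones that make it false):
is true only for:
  b=False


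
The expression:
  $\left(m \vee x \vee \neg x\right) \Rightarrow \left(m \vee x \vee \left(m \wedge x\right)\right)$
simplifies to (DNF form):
$m \vee x$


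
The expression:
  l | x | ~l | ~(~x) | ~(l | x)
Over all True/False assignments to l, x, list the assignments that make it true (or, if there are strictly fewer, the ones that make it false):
is always true.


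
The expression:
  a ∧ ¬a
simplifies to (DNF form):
False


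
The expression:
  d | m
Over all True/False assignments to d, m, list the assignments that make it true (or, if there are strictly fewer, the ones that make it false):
is false only for:
  d=False, m=False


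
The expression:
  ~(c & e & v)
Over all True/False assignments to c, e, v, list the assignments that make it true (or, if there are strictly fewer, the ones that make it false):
is false only for:
  c=True, e=True, v=True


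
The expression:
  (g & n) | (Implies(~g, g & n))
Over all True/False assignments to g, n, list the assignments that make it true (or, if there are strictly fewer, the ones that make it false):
is true only for:
  g=True, n=False;
  g=True, n=True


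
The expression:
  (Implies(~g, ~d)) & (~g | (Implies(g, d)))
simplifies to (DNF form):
(d & g) | (~d & ~g)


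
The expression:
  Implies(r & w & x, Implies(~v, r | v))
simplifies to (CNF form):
True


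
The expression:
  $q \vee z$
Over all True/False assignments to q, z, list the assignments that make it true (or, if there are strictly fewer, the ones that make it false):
is false only for:
  q=False, z=False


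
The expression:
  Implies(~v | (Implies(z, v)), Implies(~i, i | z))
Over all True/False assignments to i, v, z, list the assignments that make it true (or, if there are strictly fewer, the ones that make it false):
is false only for:
  i=False, v=False, z=False;
  i=False, v=True, z=False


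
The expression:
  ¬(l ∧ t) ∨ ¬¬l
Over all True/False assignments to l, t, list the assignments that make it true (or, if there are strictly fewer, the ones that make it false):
is always true.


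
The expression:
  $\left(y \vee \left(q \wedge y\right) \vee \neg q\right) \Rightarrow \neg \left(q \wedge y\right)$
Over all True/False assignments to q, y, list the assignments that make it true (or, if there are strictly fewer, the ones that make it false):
is false only for:
  q=True, y=True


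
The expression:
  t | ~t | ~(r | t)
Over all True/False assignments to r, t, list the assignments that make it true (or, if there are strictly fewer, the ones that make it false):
is always true.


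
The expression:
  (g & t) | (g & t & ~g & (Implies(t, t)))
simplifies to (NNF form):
g & t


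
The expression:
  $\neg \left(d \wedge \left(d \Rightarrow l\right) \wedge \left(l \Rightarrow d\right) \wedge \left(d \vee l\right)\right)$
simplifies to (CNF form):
$\neg d \vee \neg l$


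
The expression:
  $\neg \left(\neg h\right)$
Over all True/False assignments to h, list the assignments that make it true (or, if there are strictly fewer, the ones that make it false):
is true only for:
  h=True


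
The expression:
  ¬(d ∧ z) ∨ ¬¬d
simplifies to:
True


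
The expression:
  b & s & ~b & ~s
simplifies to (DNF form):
False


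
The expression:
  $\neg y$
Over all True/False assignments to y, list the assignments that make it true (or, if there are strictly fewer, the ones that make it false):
is true only for:
  y=False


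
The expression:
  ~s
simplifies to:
~s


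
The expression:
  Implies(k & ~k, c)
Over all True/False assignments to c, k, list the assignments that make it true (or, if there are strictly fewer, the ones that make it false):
is always true.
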